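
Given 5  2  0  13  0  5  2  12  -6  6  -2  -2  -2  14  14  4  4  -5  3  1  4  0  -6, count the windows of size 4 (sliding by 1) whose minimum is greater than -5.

(5, 2, 0, 13) → min 0  > -5 ✓
(2, 0, 13, 0) → min 0  > -5 ✓
(0, 13, 0, 5) → min 0  > -5 ✓
(13, 0, 5, 2) → min 0  > -5 ✓
(0, 5, 2, 12) → min 0  > -5 ✓
(5, 2, 12, -6) → min -6
(2, 12, -6, 6) → min -6
(12, -6, 6, -2) → min -6
(-6, 6, -2, -2) → min -6
(6, -2, -2, -2) → min -2  > -5 ✓
(-2, -2, -2, 14) → min -2  > -5 ✓
(-2, -2, 14, 14) → min -2  > -5 ✓
(-2, 14, 14, 4) → min -2  > -5 ✓
(14, 14, 4, 4) → min 4  > -5 ✓
(14, 4, 4, -5) → min -5
(4, 4, -5, 3) → min -5
(4, -5, 3, 1) → min -5
(-5, 3, 1, 4) → min -5
(3, 1, 4, 0) → min 0  > -5 ✓
(1, 4, 0, -6) → min -6
11 windows satisfy the condition.

11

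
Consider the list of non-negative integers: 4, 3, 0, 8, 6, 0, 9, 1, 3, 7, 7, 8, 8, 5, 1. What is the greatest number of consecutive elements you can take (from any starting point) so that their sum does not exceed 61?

Extend to the right; shrink from the left whenever the sum exceeds 61:
→ 4: sum 4, len 1
→ 3: sum 7, len 2
→ 0: sum 7, len 3
→ 8: sum 15, len 4
→ 6: sum 21, len 5
→ 0: sum 21, len 6
→ 9: sum 30, len 7
→ 1: sum 31, len 8
→ 3: sum 34, len 9
→ 7: sum 41, len 10
→ 7: sum 48, len 11
→ 8: sum 56, len 12
→ 8 (dropped 4): sum 60, len 12
→ 5 (dropped 3, 0, 8): sum 54, len 10
→ 1: sum 55, len 11
Longest length seen: 12.

12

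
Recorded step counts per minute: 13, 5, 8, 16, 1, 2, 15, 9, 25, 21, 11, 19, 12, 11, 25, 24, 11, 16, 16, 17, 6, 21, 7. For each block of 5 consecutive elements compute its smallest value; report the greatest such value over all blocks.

11

13 5 8 16 1 → min 1
5 8 16 1 2 → min 1
8 16 1 2 15 → min 1
16 1 2 15 9 → min 1
1 2 15 9 25 → min 1
2 15 9 25 21 → min 2
15 9 25 21 11 → min 9
9 25 21 11 19 → min 9
25 21 11 19 12 → min 11
21 11 19 12 11 → min 11
11 19 12 11 25 → min 11
19 12 11 25 24 → min 11
12 11 25 24 11 → min 11
11 25 24 11 16 → min 11
25 24 11 16 16 → min 11
24 11 16 16 17 → min 11
11 16 16 17 6 → min 6
16 16 17 6 21 → min 6
16 17 6 21 7 → min 6
Greatest of these is 11.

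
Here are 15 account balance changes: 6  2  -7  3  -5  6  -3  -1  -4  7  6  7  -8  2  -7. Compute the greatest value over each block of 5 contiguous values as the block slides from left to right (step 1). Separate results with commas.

[6, 2, -7, 3, -5] → max 6
[2, -7, 3, -5, 6] → max 6
[-7, 3, -5, 6, -3] → max 6
[3, -5, 6, -3, -1] → max 6
[-5, 6, -3, -1, -4] → max 6
[6, -3, -1, -4, 7] → max 7
[-3, -1, -4, 7, 6] → max 7
[-1, -4, 7, 6, 7] → max 7
[-4, 7, 6, 7, -8] → max 7
[7, 6, 7, -8, 2] → max 7
[6, 7, -8, 2, -7] → max 7

6, 6, 6, 6, 6, 7, 7, 7, 7, 7, 7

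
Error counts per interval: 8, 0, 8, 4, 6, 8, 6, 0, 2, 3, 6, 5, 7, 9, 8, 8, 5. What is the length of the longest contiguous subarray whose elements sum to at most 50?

Extend to the right; shrink from the left whenever the sum exceeds 50:
→ 8: sum 8, len 1
→ 0: sum 8, len 2
→ 8: sum 16, len 3
→ 4: sum 20, len 4
→ 6: sum 26, len 5
→ 8: sum 34, len 6
→ 6: sum 40, len 7
→ 0: sum 40, len 8
→ 2: sum 42, len 9
→ 3: sum 45, len 10
→ 6 (dropped 8): sum 43, len 10
→ 5: sum 48, len 11
→ 7 (dropped 0, 8): sum 47, len 10
→ 9 (dropped 4, 6): sum 46, len 9
→ 8 (dropped 8): sum 46, len 9
→ 8 (dropped 6): sum 48, len 9
→ 5 (dropped 0, 2, 3): sum 48, len 7
Longest length seen: 11.

11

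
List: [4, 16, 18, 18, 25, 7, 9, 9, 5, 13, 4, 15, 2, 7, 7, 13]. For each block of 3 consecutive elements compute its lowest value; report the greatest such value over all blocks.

4 16 18 → min 4
16 18 18 → min 16
18 18 25 → min 18
18 25 7 → min 7
25 7 9 → min 7
7 9 9 → min 7
9 9 5 → min 5
9 5 13 → min 5
5 13 4 → min 4
13 4 15 → min 4
4 15 2 → min 2
15 2 7 → min 2
2 7 7 → min 2
7 7 13 → min 7
Greatest of these is 18.

18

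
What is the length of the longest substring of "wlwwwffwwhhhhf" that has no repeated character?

[w] len 1
[w, l] len 2
[l, w] len 2
[w] len 1
[w] len 1
[w, f] len 2
[f] len 1
[f, w] len 2
[w] len 1
[w, h] len 2
[h] len 1
[h] len 1
[h] len 1
[h, f] len 2
Longest all-distinct length: 2.

2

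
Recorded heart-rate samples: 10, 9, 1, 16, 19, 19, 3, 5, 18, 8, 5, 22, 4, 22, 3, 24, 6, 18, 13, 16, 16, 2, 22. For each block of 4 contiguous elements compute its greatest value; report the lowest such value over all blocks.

16

Window maxs for each of the 20 positions:
[10, 9, 1, 16] → max 16
[9, 1, 16, 19] → max 19
[1, 16, 19, 19] → max 19
[16, 19, 19, 3] → max 19
[19, 19, 3, 5] → max 19
[19, 3, 5, 18] → max 19
[3, 5, 18, 8] → max 18
[5, 18, 8, 5] → max 18
[18, 8, 5, 22] → max 22
[8, 5, 22, 4] → max 22
[5, 22, 4, 22] → max 22
[22, 4, 22, 3] → max 22
[4, 22, 3, 24] → max 24
[22, 3, 24, 6] → max 24
[3, 24, 6, 18] → max 24
[24, 6, 18, 13] → max 24
[6, 18, 13, 16] → max 18
[18, 13, 16, 16] → max 18
[13, 16, 16, 2] → max 16
[16, 16, 2, 22] → max 22
Lowest of these is 16.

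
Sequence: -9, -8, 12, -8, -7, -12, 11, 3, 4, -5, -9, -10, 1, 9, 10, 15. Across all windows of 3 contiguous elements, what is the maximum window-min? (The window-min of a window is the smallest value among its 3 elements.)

9

Each size-3 window and its min:
[-9, -8, 12] → min -9
[-8, 12, -8] → min -8
[12, -8, -7] → min -8
[-8, -7, -12] → min -12
[-7, -12, 11] → min -12
[-12, 11, 3] → min -12
[11, 3, 4] → min 3
[3, 4, -5] → min -5
[4, -5, -9] → min -9
[-5, -9, -10] → min -10
[-9, -10, 1] → min -10
[-10, 1, 9] → min -10
[1, 9, 10] → min 1
[9, 10, 15] → min 9
Maximum of these is 9.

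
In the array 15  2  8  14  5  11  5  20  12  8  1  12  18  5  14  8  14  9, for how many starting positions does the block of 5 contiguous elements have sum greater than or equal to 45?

(15, 2, 8, 14, 5) → sum 44
(2, 8, 14, 5, 11) → sum 40
(8, 14, 5, 11, 5) → sum 43
(14, 5, 11, 5, 20) → sum 55  ≥ 45 ✓
(5, 11, 5, 20, 12) → sum 53  ≥ 45 ✓
(11, 5, 20, 12, 8) → sum 56  ≥ 45 ✓
(5, 20, 12, 8, 1) → sum 46  ≥ 45 ✓
(20, 12, 8, 1, 12) → sum 53  ≥ 45 ✓
(12, 8, 1, 12, 18) → sum 51  ≥ 45 ✓
(8, 1, 12, 18, 5) → sum 44
(1, 12, 18, 5, 14) → sum 50  ≥ 45 ✓
(12, 18, 5, 14, 8) → sum 57  ≥ 45 ✓
(18, 5, 14, 8, 14) → sum 59  ≥ 45 ✓
(5, 14, 8, 14, 9) → sum 50  ≥ 45 ✓
10 windows satisfy the condition.

10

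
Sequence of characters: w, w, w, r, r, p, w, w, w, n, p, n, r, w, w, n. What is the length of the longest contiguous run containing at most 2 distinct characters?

5

[w] 1 distinct, len 1
[w, w] 1 distinct, len 2
[w, w, w] 1 distinct, len 3
[w, w, w, r] 2 distinct, len 4
[w, w, w, r, r] 2 distinct, len 5
[r, r, p] 2 distinct, len 3
[p, w] 2 distinct, len 2
[p, w, w] 2 distinct, len 3
[p, w, w, w] 2 distinct, len 4
[w, w, w, n] 2 distinct, len 4
[n, p] 2 distinct, len 2
[n, p, n] 2 distinct, len 3
[n, r] 2 distinct, len 2
[r, w] 2 distinct, len 2
[r, w, w] 2 distinct, len 3
[w, w, n] 2 distinct, len 3
Longest length with ≤2 distinct: 5.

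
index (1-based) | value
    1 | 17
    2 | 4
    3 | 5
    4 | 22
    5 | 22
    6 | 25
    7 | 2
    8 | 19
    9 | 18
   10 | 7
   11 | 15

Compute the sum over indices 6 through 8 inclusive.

46

Elements at indices 6..8: 25, 2, 19
sum(25, 2, 19) = 46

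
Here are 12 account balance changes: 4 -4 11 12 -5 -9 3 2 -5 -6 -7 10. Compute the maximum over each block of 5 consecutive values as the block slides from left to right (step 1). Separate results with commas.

(4, -4, 11, 12, -5) → max 12
(-4, 11, 12, -5, -9) → max 12
(11, 12, -5, -9, 3) → max 12
(12, -5, -9, 3, 2) → max 12
(-5, -9, 3, 2, -5) → max 3
(-9, 3, 2, -5, -6) → max 3
(3, 2, -5, -6, -7) → max 3
(2, -5, -6, -7, 10) → max 10

12, 12, 12, 12, 3, 3, 3, 10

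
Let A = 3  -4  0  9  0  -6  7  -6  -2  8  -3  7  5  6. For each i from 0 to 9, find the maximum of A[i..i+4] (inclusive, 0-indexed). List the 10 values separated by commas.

[3, -4, 0, 9, 0] → max 9
[-4, 0, 9, 0, -6] → max 9
[0, 9, 0, -6, 7] → max 9
[9, 0, -6, 7, -6] → max 9
[0, -6, 7, -6, -2] → max 7
[-6, 7, -6, -2, 8] → max 8
[7, -6, -2, 8, -3] → max 8
[-6, -2, 8, -3, 7] → max 8
[-2, 8, -3, 7, 5] → max 8
[8, -3, 7, 5, 6] → max 8

9, 9, 9, 9, 7, 8, 8, 8, 8, 8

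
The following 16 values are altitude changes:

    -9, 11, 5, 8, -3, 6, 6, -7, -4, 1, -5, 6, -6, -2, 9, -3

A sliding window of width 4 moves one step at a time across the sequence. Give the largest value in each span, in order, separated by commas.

11, 11, 8, 8, 6, 6, 6, 1, 6, 6, 6, 9, 9

Sliding a size-4 window across the 16 values:
(-9, 11, 5, 8) → max 11
(11, 5, 8, -3) → max 11
(5, 8, -3, 6) → max 8
(8, -3, 6, 6) → max 8
(-3, 6, 6, -7) → max 6
(6, 6, -7, -4) → max 6
(6, -7, -4, 1) → max 6
(-7, -4, 1, -5) → max 1
(-4, 1, -5, 6) → max 6
(1, -5, 6, -6) → max 6
(-5, 6, -6, -2) → max 6
(6, -6, -2, 9) → max 9
(-6, -2, 9, -3) → max 9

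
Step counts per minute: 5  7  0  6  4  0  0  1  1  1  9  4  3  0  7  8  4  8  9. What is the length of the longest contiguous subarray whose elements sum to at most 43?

[5] sum 5 len 1
[5, 7] sum 12 len 2
[5, 7, 0] sum 12 len 3
[5, 7, 0, 6] sum 18 len 4
[5, 7, 0, 6, 4] sum 22 len 5
[5, 7, 0, 6, 4, 0] sum 22 len 6
[5, 7, 0, 6, 4, 0, 0] sum 22 len 7
[5, 7, 0, 6, 4, 0, 0, 1] sum 23 len 8
[5, 7, 0, 6, 4, 0, 0, 1, 1] sum 24 len 9
[5, 7, 0, 6, 4, 0, 0, 1, 1, 1] sum 25 len 10
[5, 7, 0, 6, 4, 0, 0, 1, 1, 1, 9] sum 34 len 11
[5, 7, 0, 6, 4, 0, 0, 1, 1, 1, 9, 4] sum 38 len 12
[5, 7, 0, 6, 4, 0, 0, 1, 1, 1, 9, 4, 3] sum 41 len 13
[5, 7, 0, 6, 4, 0, 0, 1, 1, 1, 9, 4, 3, 0] sum 41 len 14
[7, 0, 6, 4, 0, 0, 1, 1, 1, 9, 4, 3, 0, 7] sum 43 len 14
[4, 0, 0, 1, 1, 1, 9, 4, 3, 0, 7, 8] sum 38 len 12
[4, 0, 0, 1, 1, 1, 9, 4, 3, 0, 7, 8, 4] sum 42 len 13
[9, 4, 3, 0, 7, 8, 4, 8] sum 43 len 8
[4, 3, 0, 7, 8, 4, 8, 9] sum 43 len 8
Longest length seen: 14.

14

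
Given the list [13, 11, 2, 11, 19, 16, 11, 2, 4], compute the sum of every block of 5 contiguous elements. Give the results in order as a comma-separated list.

13 11 2 11 19 → sum 56
11 2 11 19 16 → sum 59
2 11 19 16 11 → sum 59
11 19 16 11 2 → sum 59
19 16 11 2 4 → sum 52

56, 59, 59, 59, 52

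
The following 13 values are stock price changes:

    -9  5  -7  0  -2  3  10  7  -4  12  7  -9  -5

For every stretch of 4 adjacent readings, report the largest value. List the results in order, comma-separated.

5, 5, 3, 10, 10, 10, 12, 12, 12, 12

(-9, 5, -7, 0) → max 5
(5, -7, 0, -2) → max 5
(-7, 0, -2, 3) → max 3
(0, -2, 3, 10) → max 10
(-2, 3, 10, 7) → max 10
(3, 10, 7, -4) → max 10
(10, 7, -4, 12) → max 12
(7, -4, 12, 7) → max 12
(-4, 12, 7, -9) → max 12
(12, 7, -9, -5) → max 12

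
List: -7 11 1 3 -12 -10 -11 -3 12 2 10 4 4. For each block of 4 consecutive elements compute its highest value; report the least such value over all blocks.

(-7, 11, 1, 3) → max 11
(11, 1, 3, -12) → max 11
(1, 3, -12, -10) → max 3
(3, -12, -10, -11) → max 3
(-12, -10, -11, -3) → max -3
(-10, -11, -3, 12) → max 12
(-11, -3, 12, 2) → max 12
(-3, 12, 2, 10) → max 12
(12, 2, 10, 4) → max 12
(2, 10, 4, 4) → max 10
Least of these is -3.

-3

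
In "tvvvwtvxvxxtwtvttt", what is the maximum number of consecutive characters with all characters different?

add t: [t] len 1
add v: [t, v] len 2
add v (repeat v, move left end past it): [v] len 1
add v (repeat v, move left end past it): [v] len 1
add w: [v, w] len 2
add t: [v, w, t] len 3
add v (repeat v, move left end past it): [w, t, v] len 3
add x: [w, t, v, x] len 4
add v (repeat v, move left end past it): [x, v] len 2
add x (repeat x, move left end past it): [v, x] len 2
add x (repeat x, move left end past it): [x] len 1
add t: [x, t] len 2
add w: [x, t, w] len 3
add t (repeat t, move left end past it): [w, t] len 2
add v: [w, t, v] len 3
add t (repeat t, move left end past it): [v, t] len 2
add t (repeat t, move left end past it): [t] len 1
add t (repeat t, move left end past it): [t] len 1
Longest all-distinct length: 4.

4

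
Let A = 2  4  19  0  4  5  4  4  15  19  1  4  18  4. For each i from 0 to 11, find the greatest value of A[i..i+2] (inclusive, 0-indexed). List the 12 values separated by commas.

19, 19, 19, 5, 5, 5, 15, 19, 19, 19, 18, 18

(2, 4, 19) → max 19
(4, 19, 0) → max 19
(19, 0, 4) → max 19
(0, 4, 5) → max 5
(4, 5, 4) → max 5
(5, 4, 4) → max 5
(4, 4, 15) → max 15
(4, 15, 19) → max 19
(15, 19, 1) → max 19
(19, 1, 4) → max 19
(1, 4, 18) → max 18
(4, 18, 4) → max 18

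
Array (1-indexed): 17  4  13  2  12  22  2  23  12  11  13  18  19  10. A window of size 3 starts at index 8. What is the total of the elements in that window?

46

Elements at indices 8..10: 23, 12, 11
sum(23, 12, 11) = 46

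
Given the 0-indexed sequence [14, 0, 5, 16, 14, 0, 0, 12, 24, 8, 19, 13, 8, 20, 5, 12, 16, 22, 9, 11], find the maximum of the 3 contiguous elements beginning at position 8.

Elements at indices 8..10: 24, 8, 19
max(24, 8, 19) = 24

24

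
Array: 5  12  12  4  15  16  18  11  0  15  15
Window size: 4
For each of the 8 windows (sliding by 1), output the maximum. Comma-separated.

12, 15, 16, 18, 18, 18, 18, 15

[5, 12, 12, 4] → max 12
[12, 12, 4, 15] → max 15
[12, 4, 15, 16] → max 16
[4, 15, 16, 18] → max 18
[15, 16, 18, 11] → max 18
[16, 18, 11, 0] → max 18
[18, 11, 0, 15] → max 18
[11, 0, 15, 15] → max 15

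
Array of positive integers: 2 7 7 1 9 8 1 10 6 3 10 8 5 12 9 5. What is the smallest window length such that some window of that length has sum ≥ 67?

Extend right; whenever the sum reaches 67, record the length and shrink from the left:
add 2: running sum 2 < 67
add 7: running sum 9 < 67
add 7: running sum 16 < 67
add 1: running sum 17 < 67
add 9: running sum 26 < 67
add 8: running sum 34 < 67
add 1: running sum 35 < 67
add 10: running sum 45 < 67
add 6: running sum 51 < 67
add 3: running sum 54 < 67
add 10: running sum 64 < 67
add 8: shortest ending here [7, 7, 1, 9, 8, 1, 10, 6, 3, 10, 8] sum 70, len 11
add 5: shortest ending here [7, 1, 9, 8, 1, 10, 6, 3, 10, 8, 5] sum 68, len 11
add 12: shortest ending here [9, 8, 1, 10, 6, 3, 10, 8, 5, 12] sum 72, len 10
add 9: shortest ending here [8, 1, 10, 6, 3, 10, 8, 5, 12, 9] sum 72, len 10
add 5: shortest ending here [10, 6, 3, 10, 8, 5, 12, 9, 5] sum 68, len 9
Shortest qualifying length: 9.

9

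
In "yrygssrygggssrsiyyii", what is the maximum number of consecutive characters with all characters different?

[y] len 1
[y, r] len 2
[r, y] len 2
[r, y, g] len 3
[r, y, g, s] len 4
[s] len 1
[s, r] len 2
[s, r, y] len 3
[s, r, y, g] len 4
[g] len 1
[g] len 1
[g, s] len 2
[s] len 1
[s, r] len 2
[r, s] len 2
[r, s, i] len 3
[r, s, i, y] len 4
[y] len 1
[y, i] len 2
[i] len 1
Longest all-distinct length: 4.

4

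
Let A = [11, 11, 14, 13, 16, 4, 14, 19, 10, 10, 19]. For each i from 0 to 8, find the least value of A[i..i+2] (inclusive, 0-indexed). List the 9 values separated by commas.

[11, 11, 14] → min 11
[11, 14, 13] → min 11
[14, 13, 16] → min 13
[13, 16, 4] → min 4
[16, 4, 14] → min 4
[4, 14, 19] → min 4
[14, 19, 10] → min 10
[19, 10, 10] → min 10
[10, 10, 19] → min 10

11, 11, 13, 4, 4, 4, 10, 10, 10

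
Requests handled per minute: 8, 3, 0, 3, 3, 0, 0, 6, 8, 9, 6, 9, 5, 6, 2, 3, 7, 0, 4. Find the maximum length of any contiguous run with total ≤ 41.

add 8: [8] sum 8, len 1
add 3: [8, 3] sum 11, len 2
add 0: [8, 3, 0] sum 11, len 3
add 3: [8, 3, 0, 3] sum 14, len 4
add 3: [8, 3, 0, 3, 3] sum 17, len 5
add 0: [8, 3, 0, 3, 3, 0] sum 17, len 6
add 0: [8, 3, 0, 3, 3, 0, 0] sum 17, len 7
add 6: [8, 3, 0, 3, 3, 0, 0, 6] sum 23, len 8
add 8: [8, 3, 0, 3, 3, 0, 0, 6, 8] sum 31, len 9
add 9: [8, 3, 0, 3, 3, 0, 0, 6, 8, 9] sum 40, len 10
add 6: [3, 0, 3, 3, 0, 0, 6, 8, 9, 6] sum 38, len 10
add 9: [3, 0, 0, 6, 8, 9, 6, 9] sum 41, len 8
add 5: [8, 9, 6, 9, 5] sum 37, len 5
add 6: [9, 6, 9, 5, 6] sum 35, len 5
add 2: [9, 6, 9, 5, 6, 2] sum 37, len 6
add 3: [9, 6, 9, 5, 6, 2, 3] sum 40, len 7
add 7: [6, 9, 5, 6, 2, 3, 7] sum 38, len 7
add 0: [6, 9, 5, 6, 2, 3, 7, 0] sum 38, len 8
add 4: [9, 5, 6, 2, 3, 7, 0, 4] sum 36, len 8
Longest length seen: 10.

10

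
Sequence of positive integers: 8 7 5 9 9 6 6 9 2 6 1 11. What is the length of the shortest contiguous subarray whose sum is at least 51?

7

Extend right; whenever the sum reaches 51, record the length and shrink from the left:
add 8: running sum 8 < 51
add 7: running sum 15 < 51
add 5: running sum 20 < 51
add 9: running sum 29 < 51
add 9: running sum 38 < 51
add 6: running sum 44 < 51
add 6: running sum 50 < 51
add 9: shortest ending here [7, 5, 9, 9, 6, 6, 9] sum 51, len 7
add 2: shortest ending here [7, 5, 9, 9, 6, 6, 9, 2] sum 53, len 8
add 6: shortest ending here [5, 9, 9, 6, 6, 9, 2, 6] sum 52, len 8
add 1: shortest ending here [5, 9, 9, 6, 6, 9, 2, 6, 1] sum 53, len 9
add 11: shortest ending here [9, 9, 6, 6, 9, 2, 6, 1, 11] sum 59, len 9
Shortest qualifying length: 7.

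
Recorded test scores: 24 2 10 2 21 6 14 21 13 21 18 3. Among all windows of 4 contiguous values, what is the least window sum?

35

[24, 2, 10, 2] → sum 38
[2, 10, 2, 21] → sum 35
[10, 2, 21, 6] → sum 39
[2, 21, 6, 14] → sum 43
[21, 6, 14, 21] → sum 62
[6, 14, 21, 13] → sum 54
[14, 21, 13, 21] → sum 69
[21, 13, 21, 18] → sum 73
[13, 21, 18, 3] → sum 55
Least of these is 35.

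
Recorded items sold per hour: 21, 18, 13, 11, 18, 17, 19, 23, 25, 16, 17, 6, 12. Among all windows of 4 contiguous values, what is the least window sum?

51

(21, 18, 13, 11) → sum 63
(18, 13, 11, 18) → sum 60
(13, 11, 18, 17) → sum 59
(11, 18, 17, 19) → sum 65
(18, 17, 19, 23) → sum 77
(17, 19, 23, 25) → sum 84
(19, 23, 25, 16) → sum 83
(23, 25, 16, 17) → sum 81
(25, 16, 17, 6) → sum 64
(16, 17, 6, 12) → sum 51
Least of these is 51.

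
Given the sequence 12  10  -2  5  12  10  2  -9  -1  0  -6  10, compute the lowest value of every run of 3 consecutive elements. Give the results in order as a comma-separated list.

[12, 10, -2] → min -2
[10, -2, 5] → min -2
[-2, 5, 12] → min -2
[5, 12, 10] → min 5
[12, 10, 2] → min 2
[10, 2, -9] → min -9
[2, -9, -1] → min -9
[-9, -1, 0] → min -9
[-1, 0, -6] → min -6
[0, -6, 10] → min -6

-2, -2, -2, 5, 2, -9, -9, -9, -6, -6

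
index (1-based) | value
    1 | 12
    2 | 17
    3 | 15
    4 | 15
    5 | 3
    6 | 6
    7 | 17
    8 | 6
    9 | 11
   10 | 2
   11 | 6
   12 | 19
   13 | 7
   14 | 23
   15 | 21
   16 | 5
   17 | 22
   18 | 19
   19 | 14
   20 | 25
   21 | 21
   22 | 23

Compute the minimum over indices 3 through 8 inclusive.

Elements at indices 3..8: 15, 15, 3, 6, 17, 6
min(15, 15, 3, 6, 17, 6) = 3

3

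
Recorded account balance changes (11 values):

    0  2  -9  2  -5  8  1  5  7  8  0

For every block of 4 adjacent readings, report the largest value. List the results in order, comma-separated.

0 2 -9 2 → max 2
2 -9 2 -5 → max 2
-9 2 -5 8 → max 8
2 -5 8 1 → max 8
-5 8 1 5 → max 8
8 1 5 7 → max 8
1 5 7 8 → max 8
5 7 8 0 → max 8

2, 2, 8, 8, 8, 8, 8, 8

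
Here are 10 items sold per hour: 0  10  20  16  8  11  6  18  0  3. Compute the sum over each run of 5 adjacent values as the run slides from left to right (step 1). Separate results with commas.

54, 65, 61, 59, 43, 38

Sliding a size-5 window across the 10 values:
0 10 20 16 8 → sum 54
10 20 16 8 11 → sum 65
20 16 8 11 6 → sum 61
16 8 11 6 18 → sum 59
8 11 6 18 0 → sum 43
11 6 18 0 3 → sum 38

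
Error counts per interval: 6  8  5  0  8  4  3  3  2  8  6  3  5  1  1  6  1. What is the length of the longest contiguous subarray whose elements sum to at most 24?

7

[6] sum 6 len 1
[6, 8] sum 14 len 2
[6, 8, 5] sum 19 len 3
[6, 8, 5, 0] sum 19 len 4
[8, 5, 0, 8] sum 21 len 4
[5, 0, 8, 4] sum 17 len 4
[5, 0, 8, 4, 3] sum 20 len 5
[5, 0, 8, 4, 3, 3] sum 23 len 6
[0, 8, 4, 3, 3, 2] sum 20 len 6
[4, 3, 3, 2, 8] sum 20 len 5
[3, 3, 2, 8, 6] sum 22 len 5
[3, 2, 8, 6, 3] sum 22 len 5
[2, 8, 6, 3, 5] sum 24 len 5
[8, 6, 3, 5, 1] sum 23 len 5
[8, 6, 3, 5, 1, 1] sum 24 len 6
[6, 3, 5, 1, 1, 6] sum 22 len 6
[6, 3, 5, 1, 1, 6, 1] sum 23 len 7
Longest length seen: 7.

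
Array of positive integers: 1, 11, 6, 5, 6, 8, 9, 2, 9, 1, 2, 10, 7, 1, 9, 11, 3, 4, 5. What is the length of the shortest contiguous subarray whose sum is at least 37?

add 1: running sum 1 < 37
add 11: running sum 12 < 37
add 6: running sum 18 < 37
add 5: running sum 23 < 37
add 6: running sum 29 < 37
add 8: shortest ending here [1, 11, 6, 5, 6, 8] sum 37, len 6
add 9: shortest ending here [11, 6, 5, 6, 8, 9] sum 45, len 6
add 2: shortest ending here [11, 6, 5, 6, 8, 9, 2] sum 47, len 7
add 9: shortest ending here [5, 6, 8, 9, 2, 9] sum 39, len 6
add 1: shortest ending here [5, 6, 8, 9, 2, 9, 1] sum 40, len 7
add 2: shortest ending here [6, 8, 9, 2, 9, 1, 2] sum 37, len 7
add 10: shortest ending here [8, 9, 2, 9, 1, 2, 10] sum 41, len 7
add 7: shortest ending here [9, 2, 9, 1, 2, 10, 7] sum 40, len 7
add 1: shortest ending here [9, 2, 9, 1, 2, 10, 7, 1] sum 41, len 8
add 9: shortest ending here [9, 1, 2, 10, 7, 1, 9] sum 39, len 7
add 11: shortest ending here [10, 7, 1, 9, 11] sum 38, len 5
add 3: shortest ending here [10, 7, 1, 9, 11, 3] sum 41, len 6
add 4: shortest ending here [10, 7, 1, 9, 11, 3, 4] sum 45, len 7
add 5: shortest ending here [7, 1, 9, 11, 3, 4, 5] sum 40, len 7
Shortest qualifying length: 5.

5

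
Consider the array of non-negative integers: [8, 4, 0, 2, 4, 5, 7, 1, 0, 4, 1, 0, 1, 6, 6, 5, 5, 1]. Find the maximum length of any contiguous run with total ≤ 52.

17

→ 8: sum 8, len 1
→ 4: sum 12, len 2
→ 0: sum 12, len 3
→ 2: sum 14, len 4
→ 4: sum 18, len 5
→ 5: sum 23, len 6
→ 7: sum 30, len 7
→ 1: sum 31, len 8
→ 0: sum 31, len 9
→ 4: sum 35, len 10
→ 1: sum 36, len 11
→ 0: sum 36, len 12
→ 1: sum 37, len 13
→ 6: sum 43, len 14
→ 6: sum 49, len 15
→ 5 (dropped 8): sum 46, len 15
→ 5: sum 51, len 16
→ 1: sum 52, len 17
Longest length seen: 17.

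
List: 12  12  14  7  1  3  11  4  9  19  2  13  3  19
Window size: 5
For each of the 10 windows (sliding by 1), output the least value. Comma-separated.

1, 1, 1, 1, 1, 3, 2, 2, 2, 2

12 12 14 7 1 → min 1
12 14 7 1 3 → min 1
14 7 1 3 11 → min 1
7 1 3 11 4 → min 1
1 3 11 4 9 → min 1
3 11 4 9 19 → min 3
11 4 9 19 2 → min 2
4 9 19 2 13 → min 2
9 19 2 13 3 → min 2
19 2 13 3 19 → min 2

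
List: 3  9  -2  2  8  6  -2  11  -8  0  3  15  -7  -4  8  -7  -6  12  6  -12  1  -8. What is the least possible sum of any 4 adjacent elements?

Window sums for each of the 19 positions:
3 9 -2 2 → sum 12
9 -2 2 8 → sum 17
-2 2 8 6 → sum 14
2 8 6 -2 → sum 14
8 6 -2 11 → sum 23
6 -2 11 -8 → sum 7
-2 11 -8 0 → sum 1
11 -8 0 3 → sum 6
-8 0 3 15 → sum 10
0 3 15 -7 → sum 11
3 15 -7 -4 → sum 7
15 -7 -4 8 → sum 12
-7 -4 8 -7 → sum -10
-4 8 -7 -6 → sum -9
8 -7 -6 12 → sum 7
-7 -6 12 6 → sum 5
-6 12 6 -12 → sum 0
12 6 -12 1 → sum 7
6 -12 1 -8 → sum -13
Least of these is -13.

-13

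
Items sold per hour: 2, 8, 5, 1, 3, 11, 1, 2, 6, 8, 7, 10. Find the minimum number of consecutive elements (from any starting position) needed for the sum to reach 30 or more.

4

add 2: running sum 2 < 30
add 8: running sum 10 < 30
add 5: running sum 15 < 30
add 1: running sum 16 < 30
add 3: running sum 19 < 30
end 5: [2, 8, 5, 1, 3, 11] sum 30, len 6
end 6: [2, 8, 5, 1, 3, 11, 1] sum 31, len 7
end 7: [8, 5, 1, 3, 11, 1, 2] sum 31, len 7
end 8: [8, 5, 1, 3, 11, 1, 2, 6] sum 37, len 8
end 9: [3, 11, 1, 2, 6, 8] sum 31, len 6
end 10: [11, 1, 2, 6, 8, 7] sum 35, len 6
end 11: [6, 8, 7, 10] sum 31, len 4
Shortest qualifying length: 4.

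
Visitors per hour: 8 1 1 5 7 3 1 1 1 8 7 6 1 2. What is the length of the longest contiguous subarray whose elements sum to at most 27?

add 8: [8] sum 8, len 1
add 1: [8, 1] sum 9, len 2
add 1: [8, 1, 1] sum 10, len 3
add 5: [8, 1, 1, 5] sum 15, len 4
add 7: [8, 1, 1, 5, 7] sum 22, len 5
add 3: [8, 1, 1, 5, 7, 3] sum 25, len 6
add 1: [8, 1, 1, 5, 7, 3, 1] sum 26, len 7
add 1: [8, 1, 1, 5, 7, 3, 1, 1] sum 27, len 8
add 1: [1, 1, 5, 7, 3, 1, 1, 1] sum 20, len 8
add 8: [1, 5, 7, 3, 1, 1, 1, 8] sum 27, len 8
add 7: [3, 1, 1, 1, 8, 7] sum 21, len 6
add 6: [3, 1, 1, 1, 8, 7, 6] sum 27, len 7
add 1: [1, 1, 1, 8, 7, 6, 1] sum 25, len 7
add 2: [1, 1, 1, 8, 7, 6, 1, 2] sum 27, len 8
Longest length seen: 8.

8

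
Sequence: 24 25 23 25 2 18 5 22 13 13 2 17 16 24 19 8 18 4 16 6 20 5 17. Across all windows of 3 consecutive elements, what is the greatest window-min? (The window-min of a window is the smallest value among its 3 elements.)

Each size-3 window and its min:
(24, 25, 23) → min 23
(25, 23, 25) → min 23
(23, 25, 2) → min 2
(25, 2, 18) → min 2
(2, 18, 5) → min 2
(18, 5, 22) → min 5
(5, 22, 13) → min 5
(22, 13, 13) → min 13
(13, 13, 2) → min 2
(13, 2, 17) → min 2
(2, 17, 16) → min 2
(17, 16, 24) → min 16
(16, 24, 19) → min 16
(24, 19, 8) → min 8
(19, 8, 18) → min 8
(8, 18, 4) → min 4
(18, 4, 16) → min 4
(4, 16, 6) → min 4
(16, 6, 20) → min 6
(6, 20, 5) → min 5
(20, 5, 17) → min 5
Greatest of these is 23.

23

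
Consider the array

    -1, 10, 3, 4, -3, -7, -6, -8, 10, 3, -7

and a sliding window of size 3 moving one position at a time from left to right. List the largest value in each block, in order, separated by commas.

Sliding a size-3 window across the 11 values:
[-1, 10, 3] → max 10
[10, 3, 4] → max 10
[3, 4, -3] → max 4
[4, -3, -7] → max 4
[-3, -7, -6] → max -3
[-7, -6, -8] → max -6
[-6, -8, 10] → max 10
[-8, 10, 3] → max 10
[10, 3, -7] → max 10

10, 10, 4, 4, -3, -6, 10, 10, 10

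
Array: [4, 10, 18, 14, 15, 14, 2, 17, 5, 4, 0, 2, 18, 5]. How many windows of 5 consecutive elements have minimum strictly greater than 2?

(4, 10, 18, 14, 15) → min 4  > 2 ✓
(10, 18, 14, 15, 14) → min 10  > 2 ✓
(18, 14, 15, 14, 2) → min 2
(14, 15, 14, 2, 17) → min 2
(15, 14, 2, 17, 5) → min 2
(14, 2, 17, 5, 4) → min 2
(2, 17, 5, 4, 0) → min 0
(17, 5, 4, 0, 2) → min 0
(5, 4, 0, 2, 18) → min 0
(4, 0, 2, 18, 5) → min 0
2 windows satisfy the condition.

2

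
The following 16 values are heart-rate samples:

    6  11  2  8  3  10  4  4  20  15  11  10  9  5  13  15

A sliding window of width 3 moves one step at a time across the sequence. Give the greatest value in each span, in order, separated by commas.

11, 11, 8, 10, 10, 10, 20, 20, 20, 15, 11, 10, 13, 15

(6, 11, 2) → max 11
(11, 2, 8) → max 11
(2, 8, 3) → max 8
(8, 3, 10) → max 10
(3, 10, 4) → max 10
(10, 4, 4) → max 10
(4, 4, 20) → max 20
(4, 20, 15) → max 20
(20, 15, 11) → max 20
(15, 11, 10) → max 15
(11, 10, 9) → max 11
(10, 9, 5) → max 10
(9, 5, 13) → max 13
(5, 13, 15) → max 15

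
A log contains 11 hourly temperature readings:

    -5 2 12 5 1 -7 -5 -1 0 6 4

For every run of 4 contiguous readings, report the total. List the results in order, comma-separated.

-5 2 12 5 → sum 14
2 12 5 1 → sum 20
12 5 1 -7 → sum 11
5 1 -7 -5 → sum -6
1 -7 -5 -1 → sum -12
-7 -5 -1 0 → sum -13
-5 -1 0 6 → sum 0
-1 0 6 4 → sum 9

14, 20, 11, -6, -12, -13, 0, 9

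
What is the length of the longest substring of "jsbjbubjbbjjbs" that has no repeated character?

3

add j: [j] len 1
add s: [j, s] len 2
add b: [j, s, b] len 3
add j (repeat j, move left end past it): [s, b, j] len 3
add b (repeat b, move left end past it): [j, b] len 2
add u: [j, b, u] len 3
add b (repeat b, move left end past it): [u, b] len 2
add j: [u, b, j] len 3
add b (repeat b, move left end past it): [j, b] len 2
add b (repeat b, move left end past it): [b] len 1
add j: [b, j] len 2
add j (repeat j, move left end past it): [j] len 1
add b: [j, b] len 2
add s: [j, b, s] len 3
Longest all-distinct length: 3.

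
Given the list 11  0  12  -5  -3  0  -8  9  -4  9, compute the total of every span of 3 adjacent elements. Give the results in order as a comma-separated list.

11 0 12 → sum 23
0 12 -5 → sum 7
12 -5 -3 → sum 4
-5 -3 0 → sum -8
-3 0 -8 → sum -11
0 -8 9 → sum 1
-8 9 -4 → sum -3
9 -4 9 → sum 14

23, 7, 4, -8, -11, 1, -3, 14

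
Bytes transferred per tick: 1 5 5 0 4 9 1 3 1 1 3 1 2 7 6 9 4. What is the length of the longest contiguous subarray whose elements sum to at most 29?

10

Extend to the right; shrink from the left whenever the sum exceeds 29:
add 1: [1] sum 1, len 1
add 5: [1, 5] sum 6, len 2
add 5: [1, 5, 5] sum 11, len 3
add 0: [1, 5, 5, 0] sum 11, len 4
add 4: [1, 5, 5, 0, 4] sum 15, len 5
add 9: [1, 5, 5, 0, 4, 9] sum 24, len 6
add 1: [1, 5, 5, 0, 4, 9, 1] sum 25, len 7
add 3: [1, 5, 5, 0, 4, 9, 1, 3] sum 28, len 8
add 1: [1, 5, 5, 0, 4, 9, 1, 3, 1] sum 29, len 9
add 1: [5, 5, 0, 4, 9, 1, 3, 1, 1] sum 29, len 9
add 3: [5, 0, 4, 9, 1, 3, 1, 1, 3] sum 27, len 9
add 1: [5, 0, 4, 9, 1, 3, 1, 1, 3, 1] sum 28, len 10
add 2: [0, 4, 9, 1, 3, 1, 1, 3, 1, 2] sum 25, len 10
add 7: [9, 1, 3, 1, 1, 3, 1, 2, 7] sum 28, len 9
add 6: [1, 3, 1, 1, 3, 1, 2, 7, 6] sum 25, len 9
add 9: [1, 3, 1, 2, 7, 6, 9] sum 29, len 7
add 4: [1, 2, 7, 6, 9, 4] sum 29, len 6
Longest length seen: 10.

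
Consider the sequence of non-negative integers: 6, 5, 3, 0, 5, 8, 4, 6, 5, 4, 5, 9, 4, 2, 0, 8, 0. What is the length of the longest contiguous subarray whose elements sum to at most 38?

[6] sum 6 len 1
[6, 5] sum 11 len 2
[6, 5, 3] sum 14 len 3
[6, 5, 3, 0] sum 14 len 4
[6, 5, 3, 0, 5] sum 19 len 5
[6, 5, 3, 0, 5, 8] sum 27 len 6
[6, 5, 3, 0, 5, 8, 4] sum 31 len 7
[6, 5, 3, 0, 5, 8, 4, 6] sum 37 len 8
[5, 3, 0, 5, 8, 4, 6, 5] sum 36 len 8
[3, 0, 5, 8, 4, 6, 5, 4] sum 35 len 8
[0, 5, 8, 4, 6, 5, 4, 5] sum 37 len 8
[4, 6, 5, 4, 5, 9] sum 33 len 6
[4, 6, 5, 4, 5, 9, 4] sum 37 len 7
[6, 5, 4, 5, 9, 4, 2] sum 35 len 7
[6, 5, 4, 5, 9, 4, 2, 0] sum 35 len 8
[5, 4, 5, 9, 4, 2, 0, 8] sum 37 len 8
[5, 4, 5, 9, 4, 2, 0, 8, 0] sum 37 len 9
Longest length seen: 9.

9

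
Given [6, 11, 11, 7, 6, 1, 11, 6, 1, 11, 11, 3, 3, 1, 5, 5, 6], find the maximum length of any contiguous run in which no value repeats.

add 6: [6] len 1
add 11: [6, 11] len 2
add 11 (repeat 11, move left end past it): [11] len 1
add 7: [11, 7] len 2
add 6: [11, 7, 6] len 3
add 1: [11, 7, 6, 1] len 4
add 11 (repeat 11, move left end past it): [7, 6, 1, 11] len 4
add 6 (repeat 6, move left end past it): [1, 11, 6] len 3
add 1 (repeat 1, move left end past it): [11, 6, 1] len 3
add 11 (repeat 11, move left end past it): [6, 1, 11] len 3
add 11 (repeat 11, move left end past it): [11] len 1
add 3: [11, 3] len 2
add 3 (repeat 3, move left end past it): [3] len 1
add 1: [3, 1] len 2
add 5: [3, 1, 5] len 3
add 5 (repeat 5, move left end past it): [5] len 1
add 6: [5, 6] len 2
Longest all-distinct length: 4.

4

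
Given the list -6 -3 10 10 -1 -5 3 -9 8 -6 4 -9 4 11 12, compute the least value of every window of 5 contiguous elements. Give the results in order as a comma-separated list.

-6 -3 10 10 -1 → min -6
-3 10 10 -1 -5 → min -5
10 10 -1 -5 3 → min -5
10 -1 -5 3 -9 → min -9
-1 -5 3 -9 8 → min -9
-5 3 -9 8 -6 → min -9
3 -9 8 -6 4 → min -9
-9 8 -6 4 -9 → min -9
8 -6 4 -9 4 → min -9
-6 4 -9 4 11 → min -9
4 -9 4 11 12 → min -9

-6, -5, -5, -9, -9, -9, -9, -9, -9, -9, -9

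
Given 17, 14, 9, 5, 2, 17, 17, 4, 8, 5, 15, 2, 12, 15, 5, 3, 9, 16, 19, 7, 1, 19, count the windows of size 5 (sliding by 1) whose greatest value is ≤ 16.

7

17 14 9 5 2 → max 17
14 9 5 2 17 → max 17
9 5 2 17 17 → max 17
5 2 17 17 4 → max 17
2 17 17 4 8 → max 17
17 17 4 8 5 → max 17
17 4 8 5 15 → max 17
4 8 5 15 2 → max 15  ≤ 16 ✓
8 5 15 2 12 → max 15  ≤ 16 ✓
5 15 2 12 15 → max 15  ≤ 16 ✓
15 2 12 15 5 → max 15  ≤ 16 ✓
2 12 15 5 3 → max 15  ≤ 16 ✓
12 15 5 3 9 → max 15  ≤ 16 ✓
15 5 3 9 16 → max 16  ≤ 16 ✓
5 3 9 16 19 → max 19
3 9 16 19 7 → max 19
9 16 19 7 1 → max 19
16 19 7 1 19 → max 19
7 windows satisfy the condition.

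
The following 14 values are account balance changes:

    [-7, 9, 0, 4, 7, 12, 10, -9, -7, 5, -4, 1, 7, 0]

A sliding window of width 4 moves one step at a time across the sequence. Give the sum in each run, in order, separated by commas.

-7 9 0 4 → sum 6
9 0 4 7 → sum 20
0 4 7 12 → sum 23
4 7 12 10 → sum 33
7 12 10 -9 → sum 20
12 10 -9 -7 → sum 6
10 -9 -7 5 → sum -1
-9 -7 5 -4 → sum -15
-7 5 -4 1 → sum -5
5 -4 1 7 → sum 9
-4 1 7 0 → sum 4

6, 20, 23, 33, 20, 6, -1, -15, -5, 9, 4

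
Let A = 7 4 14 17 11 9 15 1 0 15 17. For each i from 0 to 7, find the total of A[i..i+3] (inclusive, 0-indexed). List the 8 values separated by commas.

42, 46, 51, 52, 36, 25, 31, 33

Sliding a size-4 window across the 11 values:
(7, 4, 14, 17) → sum 42
(4, 14, 17, 11) → sum 46
(14, 17, 11, 9) → sum 51
(17, 11, 9, 15) → sum 52
(11, 9, 15, 1) → sum 36
(9, 15, 1, 0) → sum 25
(15, 1, 0, 15) → sum 31
(1, 0, 15, 17) → sum 33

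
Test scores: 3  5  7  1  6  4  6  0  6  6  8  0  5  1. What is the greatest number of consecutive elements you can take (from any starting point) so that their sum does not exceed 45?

11

Extend to the right; shrink from the left whenever the sum exceeds 45:
[3] sum 3 len 1
[3, 5] sum 8 len 2
[3, 5, 7] sum 15 len 3
[3, 5, 7, 1] sum 16 len 4
[3, 5, 7, 1, 6] sum 22 len 5
[3, 5, 7, 1, 6, 4] sum 26 len 6
[3, 5, 7, 1, 6, 4, 6] sum 32 len 7
[3, 5, 7, 1, 6, 4, 6, 0] sum 32 len 8
[3, 5, 7, 1, 6, 4, 6, 0, 6] sum 38 len 9
[3, 5, 7, 1, 6, 4, 6, 0, 6, 6] sum 44 len 10
[7, 1, 6, 4, 6, 0, 6, 6, 8] sum 44 len 9
[7, 1, 6, 4, 6, 0, 6, 6, 8, 0] sum 44 len 10
[1, 6, 4, 6, 0, 6, 6, 8, 0, 5] sum 42 len 10
[1, 6, 4, 6, 0, 6, 6, 8, 0, 5, 1] sum 43 len 11
Longest length seen: 11.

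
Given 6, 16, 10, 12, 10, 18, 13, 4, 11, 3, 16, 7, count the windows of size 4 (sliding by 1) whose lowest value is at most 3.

3

6 16 10 12 → min 6
16 10 12 10 → min 10
10 12 10 18 → min 10
12 10 18 13 → min 10
10 18 13 4 → min 4
18 13 4 11 → min 4
13 4 11 3 → min 3  ≤ 3 ✓
4 11 3 16 → min 3  ≤ 3 ✓
11 3 16 7 → min 3  ≤ 3 ✓
3 windows satisfy the condition.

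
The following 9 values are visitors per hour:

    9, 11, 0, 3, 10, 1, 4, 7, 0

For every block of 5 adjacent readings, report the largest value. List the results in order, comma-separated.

9 11 0 3 10 → max 11
11 0 3 10 1 → max 11
0 3 10 1 4 → max 10
3 10 1 4 7 → max 10
10 1 4 7 0 → max 10

11, 11, 10, 10, 10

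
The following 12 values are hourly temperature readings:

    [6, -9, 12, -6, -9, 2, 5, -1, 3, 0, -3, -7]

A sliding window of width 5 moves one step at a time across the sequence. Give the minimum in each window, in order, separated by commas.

Sliding a size-5 window across the 12 values:
(6, -9, 12, -6, -9) → min -9
(-9, 12, -6, -9, 2) → min -9
(12, -6, -9, 2, 5) → min -9
(-6, -9, 2, 5, -1) → min -9
(-9, 2, 5, -1, 3) → min -9
(2, 5, -1, 3, 0) → min -1
(5, -1, 3, 0, -3) → min -3
(-1, 3, 0, -3, -7) → min -7

-9, -9, -9, -9, -9, -1, -3, -7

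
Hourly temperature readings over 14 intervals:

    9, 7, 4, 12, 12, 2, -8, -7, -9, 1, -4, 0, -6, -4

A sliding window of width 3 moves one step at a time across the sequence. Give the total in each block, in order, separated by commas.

(9, 7, 4) → sum 20
(7, 4, 12) → sum 23
(4, 12, 12) → sum 28
(12, 12, 2) → sum 26
(12, 2, -8) → sum 6
(2, -8, -7) → sum -13
(-8, -7, -9) → sum -24
(-7, -9, 1) → sum -15
(-9, 1, -4) → sum -12
(1, -4, 0) → sum -3
(-4, 0, -6) → sum -10
(0, -6, -4) → sum -10

20, 23, 28, 26, 6, -13, -24, -15, -12, -3, -10, -10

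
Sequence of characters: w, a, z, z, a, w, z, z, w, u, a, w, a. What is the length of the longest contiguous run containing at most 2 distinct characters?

4

[w] 1 distinct, len 1
[w, a] 2 distinct, len 2
[a, z] 2 distinct, len 2
[a, z, z] 2 distinct, len 3
[a, z, z, a] 2 distinct, len 4
[a, w] 2 distinct, len 2
[w, z] 2 distinct, len 2
[w, z, z] 2 distinct, len 3
[w, z, z, w] 2 distinct, len 4
[w, u] 2 distinct, len 2
[u, a] 2 distinct, len 2
[a, w] 2 distinct, len 2
[a, w, a] 2 distinct, len 3
Longest length with ≤2 distinct: 4.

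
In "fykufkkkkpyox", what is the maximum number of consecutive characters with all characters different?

5

add f: [f] len 1
add y: [f, y] len 2
add k: [f, y, k] len 3
add u: [f, y, k, u] len 4
add f (repeat f, move left end past it): [y, k, u, f] len 4
add k (repeat k, move left end past it): [u, f, k] len 3
add k (repeat k, move left end past it): [k] len 1
add k (repeat k, move left end past it): [k] len 1
add k (repeat k, move left end past it): [k] len 1
add p: [k, p] len 2
add y: [k, p, y] len 3
add o: [k, p, y, o] len 4
add x: [k, p, y, o, x] len 5
Longest all-distinct length: 5.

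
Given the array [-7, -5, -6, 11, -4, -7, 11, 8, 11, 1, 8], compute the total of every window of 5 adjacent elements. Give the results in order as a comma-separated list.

[-7, -5, -6, 11, -4] → sum -11
[-5, -6, 11, -4, -7] → sum -11
[-6, 11, -4, -7, 11] → sum 5
[11, -4, -7, 11, 8] → sum 19
[-4, -7, 11, 8, 11] → sum 19
[-7, 11, 8, 11, 1] → sum 24
[11, 8, 11, 1, 8] → sum 39

-11, -11, 5, 19, 19, 24, 39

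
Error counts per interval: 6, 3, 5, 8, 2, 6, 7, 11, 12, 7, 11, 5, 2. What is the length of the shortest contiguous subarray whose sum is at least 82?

add 6: running sum 6 < 82
add 3: running sum 9 < 82
add 5: running sum 14 < 82
add 8: running sum 22 < 82
add 2: running sum 24 < 82
add 6: running sum 30 < 82
add 7: running sum 37 < 82
add 11: running sum 48 < 82
add 12: running sum 60 < 82
add 7: running sum 67 < 82
add 11: running sum 78 < 82
add 5: shortest ending here [6, 3, 5, 8, 2, 6, 7, 11, 12, 7, 11, 5] sum 83, len 12
add 2: shortest ending here [6, 3, 5, 8, 2, 6, 7, 11, 12, 7, 11, 5, 2] sum 85, len 13
Shortest qualifying length: 12.

12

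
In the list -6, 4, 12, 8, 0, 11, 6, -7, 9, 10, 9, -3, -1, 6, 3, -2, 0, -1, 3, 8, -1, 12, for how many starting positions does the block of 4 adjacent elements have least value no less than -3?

-6 4 12 8 → min -6
4 12 8 0 → min 0  ≥ -3 ✓
12 8 0 11 → min 0  ≥ -3 ✓
8 0 11 6 → min 0  ≥ -3 ✓
0 11 6 -7 → min -7
11 6 -7 9 → min -7
6 -7 9 10 → min -7
-7 9 10 9 → min -7
9 10 9 -3 → min -3  ≥ -3 ✓
10 9 -3 -1 → min -3  ≥ -3 ✓
9 -3 -1 6 → min -3  ≥ -3 ✓
-3 -1 6 3 → min -3  ≥ -3 ✓
-1 6 3 -2 → min -2  ≥ -3 ✓
6 3 -2 0 → min -2  ≥ -3 ✓
3 -2 0 -1 → min -2  ≥ -3 ✓
-2 0 -1 3 → min -2  ≥ -3 ✓
0 -1 3 8 → min -1  ≥ -3 ✓
-1 3 8 -1 → min -1  ≥ -3 ✓
3 8 -1 12 → min -1  ≥ -3 ✓
14 windows satisfy the condition.

14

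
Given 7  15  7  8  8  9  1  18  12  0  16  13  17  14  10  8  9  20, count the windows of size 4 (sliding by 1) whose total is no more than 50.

[7, 15, 7, 8] → sum 37  ≤ 50 ✓
[15, 7, 8, 8] → sum 38  ≤ 50 ✓
[7, 8, 8, 9] → sum 32  ≤ 50 ✓
[8, 8, 9, 1] → sum 26  ≤ 50 ✓
[8, 9, 1, 18] → sum 36  ≤ 50 ✓
[9, 1, 18, 12] → sum 40  ≤ 50 ✓
[1, 18, 12, 0] → sum 31  ≤ 50 ✓
[18, 12, 0, 16] → sum 46  ≤ 50 ✓
[12, 0, 16, 13] → sum 41  ≤ 50 ✓
[0, 16, 13, 17] → sum 46  ≤ 50 ✓
[16, 13, 17, 14] → sum 60
[13, 17, 14, 10] → sum 54
[17, 14, 10, 8] → sum 49  ≤ 50 ✓
[14, 10, 8, 9] → sum 41  ≤ 50 ✓
[10, 8, 9, 20] → sum 47  ≤ 50 ✓
13 windows satisfy the condition.

13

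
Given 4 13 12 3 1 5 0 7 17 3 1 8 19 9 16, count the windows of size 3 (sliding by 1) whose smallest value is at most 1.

8

(4, 13, 12) → min 4
(13, 12, 3) → min 3
(12, 3, 1) → min 1  ≤ 1 ✓
(3, 1, 5) → min 1  ≤ 1 ✓
(1, 5, 0) → min 0  ≤ 1 ✓
(5, 0, 7) → min 0  ≤ 1 ✓
(0, 7, 17) → min 0  ≤ 1 ✓
(7, 17, 3) → min 3
(17, 3, 1) → min 1  ≤ 1 ✓
(3, 1, 8) → min 1  ≤ 1 ✓
(1, 8, 19) → min 1  ≤ 1 ✓
(8, 19, 9) → min 8
(19, 9, 16) → min 9
8 windows satisfy the condition.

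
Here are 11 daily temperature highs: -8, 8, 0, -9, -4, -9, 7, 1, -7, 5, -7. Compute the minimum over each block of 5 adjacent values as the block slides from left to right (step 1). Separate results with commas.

(-8, 8, 0, -9, -4) → min -9
(8, 0, -9, -4, -9) → min -9
(0, -9, -4, -9, 7) → min -9
(-9, -4, -9, 7, 1) → min -9
(-4, -9, 7, 1, -7) → min -9
(-9, 7, 1, -7, 5) → min -9
(7, 1, -7, 5, -7) → min -7

-9, -9, -9, -9, -9, -9, -7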